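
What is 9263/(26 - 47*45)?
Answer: -9263/2089 ≈ -4.4342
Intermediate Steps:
9263/(26 - 47*45) = 9263/(26 - 2115) = 9263/(-2089) = 9263*(-1/2089) = -9263/2089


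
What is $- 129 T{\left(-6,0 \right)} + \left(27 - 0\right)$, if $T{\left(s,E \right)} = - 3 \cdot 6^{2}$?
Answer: $13959$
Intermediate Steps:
$T{\left(s,E \right)} = -108$ ($T{\left(s,E \right)} = \left(-3\right) 36 = -108$)
$- 129 T{\left(-6,0 \right)} + \left(27 - 0\right) = \left(-129\right) \left(-108\right) + \left(27 - 0\right) = 13932 + \left(27 + 0\right) = 13932 + 27 = 13959$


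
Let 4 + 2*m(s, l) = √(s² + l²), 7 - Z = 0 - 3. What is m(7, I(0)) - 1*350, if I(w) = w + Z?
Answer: -352 + √149/2 ≈ -345.90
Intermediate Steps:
Z = 10 (Z = 7 - (0 - 3) = 7 - 1*(-3) = 7 + 3 = 10)
I(w) = 10 + w (I(w) = w + 10 = 10 + w)
m(s, l) = -2 + √(l² + s²)/2 (m(s, l) = -2 + √(s² + l²)/2 = -2 + √(l² + s²)/2)
m(7, I(0)) - 1*350 = (-2 + √((10 + 0)² + 7²)/2) - 1*350 = (-2 + √(10² + 49)/2) - 350 = (-2 + √(100 + 49)/2) - 350 = (-2 + √149/2) - 350 = -352 + √149/2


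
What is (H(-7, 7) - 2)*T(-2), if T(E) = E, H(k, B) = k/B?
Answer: 6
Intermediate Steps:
(H(-7, 7) - 2)*T(-2) = (-7/7 - 2)*(-2) = (-7*1/7 - 2)*(-2) = (-1 - 2)*(-2) = -3*(-2) = 6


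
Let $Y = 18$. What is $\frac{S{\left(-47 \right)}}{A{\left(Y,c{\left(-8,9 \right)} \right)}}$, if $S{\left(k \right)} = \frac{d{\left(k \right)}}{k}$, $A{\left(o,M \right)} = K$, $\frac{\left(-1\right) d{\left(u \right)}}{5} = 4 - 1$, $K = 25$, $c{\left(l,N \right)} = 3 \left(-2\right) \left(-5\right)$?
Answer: $\frac{3}{235} \approx 0.012766$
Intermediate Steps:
$c{\left(l,N \right)} = 30$ ($c{\left(l,N \right)} = \left(-6\right) \left(-5\right) = 30$)
$d{\left(u \right)} = -15$ ($d{\left(u \right)} = - 5 \left(4 - 1\right) = \left(-5\right) 3 = -15$)
$A{\left(o,M \right)} = 25$
$S{\left(k \right)} = - \frac{15}{k}$
$\frac{S{\left(-47 \right)}}{A{\left(Y,c{\left(-8,9 \right)} \right)}} = \frac{\left(-15\right) \frac{1}{-47}}{25} = \left(-15\right) \left(- \frac{1}{47}\right) \frac{1}{25} = \frac{15}{47} \cdot \frac{1}{25} = \frac{3}{235}$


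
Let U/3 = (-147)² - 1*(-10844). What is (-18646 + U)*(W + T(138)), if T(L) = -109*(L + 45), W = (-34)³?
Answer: -4663823963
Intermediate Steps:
U = 97359 (U = 3*((-147)² - 1*(-10844)) = 3*(21609 + 10844) = 3*32453 = 97359)
W = -39304
T(L) = -4905 - 109*L (T(L) = -109*(45 + L) = -4905 - 109*L)
(-18646 + U)*(W + T(138)) = (-18646 + 97359)*(-39304 + (-4905 - 109*138)) = 78713*(-39304 + (-4905 - 15042)) = 78713*(-39304 - 19947) = 78713*(-59251) = -4663823963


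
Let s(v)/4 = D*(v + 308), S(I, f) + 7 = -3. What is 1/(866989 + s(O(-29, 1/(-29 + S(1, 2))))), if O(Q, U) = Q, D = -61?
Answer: 1/798913 ≈ 1.2517e-6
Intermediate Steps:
S(I, f) = -10 (S(I, f) = -7 - 3 = -10)
s(v) = -75152 - 244*v (s(v) = 4*(-61*(v + 308)) = 4*(-61*(308 + v)) = 4*(-18788 - 61*v) = -75152 - 244*v)
1/(866989 + s(O(-29, 1/(-29 + S(1, 2))))) = 1/(866989 + (-75152 - 244*(-29))) = 1/(866989 + (-75152 + 7076)) = 1/(866989 - 68076) = 1/798913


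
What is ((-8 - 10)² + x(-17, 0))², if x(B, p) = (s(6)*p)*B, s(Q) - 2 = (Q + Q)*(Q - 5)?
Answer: 104976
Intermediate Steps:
s(Q) = 2 + 2*Q*(-5 + Q) (s(Q) = 2 + (Q + Q)*(Q - 5) = 2 + (2*Q)*(-5 + Q) = 2 + 2*Q*(-5 + Q))
x(B, p) = 14*B*p (x(B, p) = ((2 - 10*6 + 2*6²)*p)*B = ((2 - 60 + 2*36)*p)*B = ((2 - 60 + 72)*p)*B = (14*p)*B = 14*B*p)
((-8 - 10)² + x(-17, 0))² = ((-8 - 10)² + 14*(-17)*0)² = ((-18)² + 0)² = (324 + 0)² = 324² = 104976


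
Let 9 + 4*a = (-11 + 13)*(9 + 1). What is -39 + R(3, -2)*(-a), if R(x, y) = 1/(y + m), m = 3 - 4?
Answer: -457/12 ≈ -38.083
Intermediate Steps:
a = 11/4 (a = -9/4 + ((-11 + 13)*(9 + 1))/4 = -9/4 + (2*10)/4 = -9/4 + (¼)*20 = -9/4 + 5 = 11/4 ≈ 2.7500)
m = -1
R(x, y) = 1/(-1 + y) (R(x, y) = 1/(y - 1) = 1/(-1 + y))
-39 + R(3, -2)*(-a) = -39 + (-1*11/4)/(-1 - 2) = -39 - 11/4/(-3) = -39 - ⅓*(-11/4) = -39 + 11/12 = -457/12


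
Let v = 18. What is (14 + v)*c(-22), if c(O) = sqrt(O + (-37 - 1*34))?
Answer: 32*I*sqrt(93) ≈ 308.6*I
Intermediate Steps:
c(O) = sqrt(-71 + O) (c(O) = sqrt(O + (-37 - 34)) = sqrt(O - 71) = sqrt(-71 + O))
(14 + v)*c(-22) = (14 + 18)*sqrt(-71 - 22) = 32*sqrt(-93) = 32*(I*sqrt(93)) = 32*I*sqrt(93)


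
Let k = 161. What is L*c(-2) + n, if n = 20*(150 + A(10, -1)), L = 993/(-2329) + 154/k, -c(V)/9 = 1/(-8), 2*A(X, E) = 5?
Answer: 1307290391/428536 ≈ 3050.6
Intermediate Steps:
A(X, E) = 5/2 (A(X, E) = (1/2)*5 = 5/2)
c(V) = 9/8 (c(V) = -9/(-8) = -9*(-1/8) = 9/8)
L = 28399/53567 (L = 993/(-2329) + 154/161 = 993*(-1/2329) + 154*(1/161) = -993/2329 + 22/23 = 28399/53567 ≈ 0.53016)
n = 3050 (n = 20*(150 + 5/2) = 20*(305/2) = 3050)
L*c(-2) + n = (28399/53567)*(9/8) + 3050 = 255591/428536 + 3050 = 1307290391/428536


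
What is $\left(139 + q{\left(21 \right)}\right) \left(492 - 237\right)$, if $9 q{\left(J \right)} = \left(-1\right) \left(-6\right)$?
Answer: $35615$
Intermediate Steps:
$q{\left(J \right)} = \frac{2}{3}$ ($q{\left(J \right)} = \frac{\left(-1\right) \left(-6\right)}{9} = \frac{1}{9} \cdot 6 = \frac{2}{3}$)
$\left(139 + q{\left(21 \right)}\right) \left(492 - 237\right) = \left(139 + \frac{2}{3}\right) \left(492 - 237\right) = \frac{419}{3} \cdot 255 = 35615$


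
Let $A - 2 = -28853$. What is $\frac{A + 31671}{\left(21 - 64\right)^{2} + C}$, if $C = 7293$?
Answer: $\frac{1410}{4571} \approx 0.30847$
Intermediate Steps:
$A = -28851$ ($A = 2 - 28853 = -28851$)
$\frac{A + 31671}{\left(21 - 64\right)^{2} + C} = \frac{-28851 + 31671}{\left(21 - 64\right)^{2} + 7293} = \frac{2820}{\left(-43\right)^{2} + 7293} = \frac{2820}{1849 + 7293} = \frac{2820}{9142} = 2820 \cdot \frac{1}{9142} = \frac{1410}{4571}$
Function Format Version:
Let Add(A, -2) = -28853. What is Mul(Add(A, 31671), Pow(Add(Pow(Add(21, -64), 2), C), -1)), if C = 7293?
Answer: Rational(1410, 4571) ≈ 0.30847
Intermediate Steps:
A = -28851 (A = Add(2, -28853) = -28851)
Mul(Add(A, 31671), Pow(Add(Pow(Add(21, -64), 2), C), -1)) = Mul(Add(-28851, 31671), Pow(Add(Pow(Add(21, -64), 2), 7293), -1)) = Mul(2820, Pow(Add(Pow(-43, 2), 7293), -1)) = Mul(2820, Pow(Add(1849, 7293), -1)) = Mul(2820, Pow(9142, -1)) = Mul(2820, Rational(1, 9142)) = Rational(1410, 4571)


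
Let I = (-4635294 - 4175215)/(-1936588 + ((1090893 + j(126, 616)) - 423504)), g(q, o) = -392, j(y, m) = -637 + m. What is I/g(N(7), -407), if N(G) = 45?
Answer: -8810509/497534240 ≈ -0.017708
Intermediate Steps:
I = 8810509/1269220 (I = (-4635294 - 4175215)/(-1936588 + ((1090893 + (-637 + 616)) - 423504)) = -8810509/(-1936588 + ((1090893 - 21) - 423504)) = -8810509/(-1936588 + (1090872 - 423504)) = -8810509/(-1936588 + 667368) = -8810509/(-1269220) = -8810509*(-1/1269220) = 8810509/1269220 ≈ 6.9417)
I/g(N(7), -407) = (8810509/1269220)/(-392) = (8810509/1269220)*(-1/392) = -8810509/497534240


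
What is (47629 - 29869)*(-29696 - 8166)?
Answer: -672429120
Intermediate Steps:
(47629 - 29869)*(-29696 - 8166) = 17760*(-37862) = -672429120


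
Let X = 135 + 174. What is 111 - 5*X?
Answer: -1434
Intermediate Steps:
X = 309
111 - 5*X = 111 - 5*309 = 111 - 1545 = -1434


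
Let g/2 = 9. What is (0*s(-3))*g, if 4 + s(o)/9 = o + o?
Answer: 0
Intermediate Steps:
g = 18 (g = 2*9 = 18)
s(o) = -36 + 18*o (s(o) = -36 + 9*(o + o) = -36 + 9*(2*o) = -36 + 18*o)
(0*s(-3))*g = (0*(-36 + 18*(-3)))*18 = (0*(-36 - 54))*18 = (0*(-90))*18 = 0*18 = 0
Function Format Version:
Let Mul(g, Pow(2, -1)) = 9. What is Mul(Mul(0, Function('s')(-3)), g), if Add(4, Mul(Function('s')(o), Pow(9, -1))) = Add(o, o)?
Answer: 0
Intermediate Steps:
g = 18 (g = Mul(2, 9) = 18)
Function('s')(o) = Add(-36, Mul(18, o)) (Function('s')(o) = Add(-36, Mul(9, Add(o, o))) = Add(-36, Mul(9, Mul(2, o))) = Add(-36, Mul(18, o)))
Mul(Mul(0, Function('s')(-3)), g) = Mul(Mul(0, Add(-36, Mul(18, -3))), 18) = Mul(Mul(0, Add(-36, -54)), 18) = Mul(Mul(0, -90), 18) = Mul(0, 18) = 0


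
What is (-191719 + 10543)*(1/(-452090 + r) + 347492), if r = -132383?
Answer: -36796789746156840/584473 ≈ -6.2957e+10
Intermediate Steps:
(-191719 + 10543)*(1/(-452090 + r) + 347492) = (-191719 + 10543)*(1/(-452090 - 132383) + 347492) = -181176*(1/(-584473) + 347492) = -181176*(-1/584473 + 347492) = -181176*203099691715/584473 = -36796789746156840/584473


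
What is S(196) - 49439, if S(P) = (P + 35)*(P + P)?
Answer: 41113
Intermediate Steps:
S(P) = 2*P*(35 + P) (S(P) = (35 + P)*(2*P) = 2*P*(35 + P))
S(196) - 49439 = 2*196*(35 + 196) - 49439 = 2*196*231 - 49439 = 90552 - 49439 = 41113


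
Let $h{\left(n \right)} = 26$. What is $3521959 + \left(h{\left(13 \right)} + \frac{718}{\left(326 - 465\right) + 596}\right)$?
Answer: $\frac{1609547863}{457} \approx 3.522 \cdot 10^{6}$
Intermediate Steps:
$3521959 + \left(h{\left(13 \right)} + \frac{718}{\left(326 - 465\right) + 596}\right) = 3521959 + \left(26 + \frac{718}{\left(326 - 465\right) + 596}\right) = 3521959 + \left(26 + \frac{718}{-139 + 596}\right) = 3521959 + \left(26 + \frac{718}{457}\right) = 3521959 + \frac{12600}{457} = \frac{1609547863}{457}$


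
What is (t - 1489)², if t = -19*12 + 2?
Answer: 2941225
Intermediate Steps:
t = -226 (t = -228 + 2 = -226)
(t - 1489)² = (-226 - 1489)² = (-1715)² = 2941225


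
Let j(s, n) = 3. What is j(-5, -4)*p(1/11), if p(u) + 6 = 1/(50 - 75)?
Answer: -453/25 ≈ -18.120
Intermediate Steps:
p(u) = -151/25 (p(u) = -6 + 1/(50 - 75) = -6 + 1/(-25) = -6 - 1/25 = -151/25)
j(-5, -4)*p(1/11) = 3*(-151/25) = -453/25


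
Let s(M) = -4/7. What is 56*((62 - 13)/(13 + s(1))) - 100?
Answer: 10508/87 ≈ 120.78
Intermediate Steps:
s(M) = -4/7 (s(M) = -4*⅐ = -4/7)
56*((62 - 13)/(13 + s(1))) - 100 = 56*((62 - 13)/(13 - 4/7)) - 100 = 56*(49/(87/7)) - 100 = 56*(49*(7/87)) - 100 = 56*(343/87) - 100 = 19208/87 - 100 = 10508/87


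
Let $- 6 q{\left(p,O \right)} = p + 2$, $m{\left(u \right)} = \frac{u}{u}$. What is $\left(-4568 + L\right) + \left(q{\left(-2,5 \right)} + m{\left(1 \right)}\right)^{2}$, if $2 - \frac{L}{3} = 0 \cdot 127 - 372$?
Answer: $-3445$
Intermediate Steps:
$m{\left(u \right)} = 1$
$q{\left(p,O \right)} = - \frac{1}{3} - \frac{p}{6}$ ($q{\left(p,O \right)} = - \frac{p + 2}{6} = - \frac{2 + p}{6} = - \frac{1}{3} - \frac{p}{6}$)
$L = 1122$ ($L = 6 - 3 \left(0 \cdot 127 - 372\right) = 6 - 3 \left(0 - 372\right) = 6 - -1116 = 6 + 1116 = 1122$)
$\left(-4568 + L\right) + \left(q{\left(-2,5 \right)} + m{\left(1 \right)}\right)^{2} = \left(-4568 + 1122\right) + \left(\left(- \frac{1}{3} - - \frac{1}{3}\right) + 1\right)^{2} = -3446 + \left(\left(- \frac{1}{3} + \frac{1}{3}\right) + 1\right)^{2} = -3446 + \left(0 + 1\right)^{2} = -3446 + 1^{2} = -3446 + 1 = -3445$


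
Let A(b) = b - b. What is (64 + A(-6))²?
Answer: 4096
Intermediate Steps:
A(b) = 0
(64 + A(-6))² = (64 + 0)² = 64² = 4096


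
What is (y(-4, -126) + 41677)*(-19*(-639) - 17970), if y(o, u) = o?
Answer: -242911917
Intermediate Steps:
(y(-4, -126) + 41677)*(-19*(-639) - 17970) = (-4 + 41677)*(-19*(-639) - 17970) = 41673*(12141 - 17970) = 41673*(-5829) = -242911917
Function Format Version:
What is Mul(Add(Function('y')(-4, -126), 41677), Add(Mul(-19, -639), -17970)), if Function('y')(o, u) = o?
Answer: -242911917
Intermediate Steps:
Mul(Add(Function('y')(-4, -126), 41677), Add(Mul(-19, -639), -17970)) = Mul(Add(-4, 41677), Add(Mul(-19, -639), -17970)) = Mul(41673, Add(12141, -17970)) = Mul(41673, -5829) = -242911917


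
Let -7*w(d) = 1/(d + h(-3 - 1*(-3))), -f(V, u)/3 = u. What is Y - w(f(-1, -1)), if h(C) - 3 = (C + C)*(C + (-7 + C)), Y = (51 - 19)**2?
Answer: 43009/42 ≈ 1024.0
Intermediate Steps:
f(V, u) = -3*u
Y = 1024 (Y = 32**2 = 1024)
h(C) = 3 + 2*C*(-7 + 2*C) (h(C) = 3 + (C + C)*(C + (-7 + C)) = 3 + (2*C)*(-7 + 2*C) = 3 + 2*C*(-7 + 2*C))
w(d) = -1/(7*(3 + d)) (w(d) = -1/(7*(d + (3 - 14*(-3 - 1*(-3)) + 4*(-3 - 1*(-3))**2))) = -1/(7*(d + (3 - 14*(-3 + 3) + 4*(-3 + 3)**2))) = -1/(7*(d + (3 - 14*0 + 4*0**2))) = -1/(7*(d + (3 + 0 + 4*0))) = -1/(7*(d + (3 + 0 + 0))) = -1/(7*(d + 3)) = -1/(7*(3 + d)))
Y - w(f(-1, -1)) = 1024 - (-1)/(21 + 7*(-3*(-1))) = 1024 - (-1)/(21 + 7*3) = 1024 - (-1)/(21 + 21) = 1024 - (-1)/42 = 1024 - 1*(-1/42) = 1024 + 1/42 = 43009/42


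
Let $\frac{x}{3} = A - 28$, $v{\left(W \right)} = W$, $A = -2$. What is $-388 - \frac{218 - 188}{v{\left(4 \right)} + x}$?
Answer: $- \frac{16669}{43} \approx -387.65$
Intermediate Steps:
$x = -90$ ($x = 3 \left(-2 - 28\right) = 3 \left(-30\right) = -90$)
$-388 - \frac{218 - 188}{v{\left(4 \right)} + x} = -388 - \frac{218 - 188}{4 - 90} = -388 - \frac{30}{-86} = -388 - 30 \left(- \frac{1}{86}\right) = -388 - - \frac{15}{43} = -388 + \frac{15}{43} = - \frac{16669}{43}$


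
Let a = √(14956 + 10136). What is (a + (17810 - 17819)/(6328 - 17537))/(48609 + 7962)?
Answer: 3/211368113 + 2*√697/18857 ≈ 0.0028001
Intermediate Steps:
a = 6*√697 (a = √25092 = 6*√697 ≈ 158.40)
(a + (17810 - 17819)/(6328 - 17537))/(48609 + 7962) = (6*√697 + (17810 - 17819)/(6328 - 17537))/(48609 + 7962) = (6*√697 - 9/(-11209))/56571 = (6*√697 - 9*(-1/11209))*(1/56571) = (6*√697 + 9/11209)*(1/56571) = (9/11209 + 6*√697)*(1/56571) = 3/211368113 + 2*√697/18857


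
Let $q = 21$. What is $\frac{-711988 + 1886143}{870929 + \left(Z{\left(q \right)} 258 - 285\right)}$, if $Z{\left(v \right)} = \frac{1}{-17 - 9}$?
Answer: $\frac{15264015}{11318243} \approx 1.3486$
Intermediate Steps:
$Z{\left(v \right)} = - \frac{1}{26}$ ($Z{\left(v \right)} = \frac{1}{-26} = - \frac{1}{26}$)
$\frac{-711988 + 1886143}{870929 + \left(Z{\left(q \right)} 258 - 285\right)} = \frac{-711988 + 1886143}{870929 - \frac{3834}{13}} = \frac{1174155}{870929 - \frac{3834}{13}} = \frac{1174155}{\frac{11318243}{13}} = 1174155 \cdot \frac{13}{11318243} = \frac{15264015}{11318243}$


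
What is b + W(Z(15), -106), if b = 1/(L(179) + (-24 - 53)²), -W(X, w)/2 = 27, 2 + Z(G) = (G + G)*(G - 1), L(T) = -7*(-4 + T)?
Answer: -254015/4704 ≈ -54.000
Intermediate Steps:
L(T) = 28 - 7*T
Z(G) = -2 + 2*G*(-1 + G) (Z(G) = -2 + (G + G)*(G - 1) = -2 + (2*G)*(-1 + G) = -2 + 2*G*(-1 + G))
W(X, w) = -54 (W(X, w) = -2*27 = -54)
b = 1/4704 (b = 1/((28 - 7*179) + (-24 - 53)²) = 1/((28 - 1253) + (-77)²) = 1/(-1225 + 5929) = 1/4704 ≈ 0.00021259)
b + W(Z(15), -106) = 1/4704 - 54 = -254015/4704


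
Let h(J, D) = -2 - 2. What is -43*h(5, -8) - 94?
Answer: 78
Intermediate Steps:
h(J, D) = -4
-43*h(5, -8) - 94 = -43*(-4) - 94 = 172 - 94 = 78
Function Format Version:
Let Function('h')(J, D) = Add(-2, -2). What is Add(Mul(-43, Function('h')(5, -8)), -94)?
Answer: 78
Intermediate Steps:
Function('h')(J, D) = -4
Add(Mul(-43, Function('h')(5, -8)), -94) = Add(Mul(-43, -4), -94) = Add(172, -94) = 78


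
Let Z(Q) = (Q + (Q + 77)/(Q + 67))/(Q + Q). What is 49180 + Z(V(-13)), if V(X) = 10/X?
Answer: 846875327/17220 ≈ 49180.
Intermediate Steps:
Z(Q) = (Q + (77 + Q)/(67 + Q))/(2*Q) (Z(Q) = (Q + (77 + Q)/(67 + Q))/((2*Q)) = (Q + (77 + Q)/(67 + Q))*(1/(2*Q)) = (Q + (77 + Q)/(67 + Q))/(2*Q))
49180 + Z(V(-13)) = 49180 + (77 + (10/(-13))² + 68*(10/(-13)))/(2*((10/(-13)))*(67 + 10/(-13))) = 49180 + (77 + (10*(-1/13))² + 68*(10*(-1/13)))/(2*((10*(-1/13)))*(67 + 10*(-1/13))) = 49180 + (77 + (-10/13)² + 68*(-10/13))/(2*(-10/13)*(67 - 10/13)) = 49180 + (½)*(-13/10)*(77 + 100/169 - 680/13)/(861/13) = 49180 + (½)*(-13/10)*(13/861)*(4273/169) = 49180 - 4273/17220 = 846875327/17220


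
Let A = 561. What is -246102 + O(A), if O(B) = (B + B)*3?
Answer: -242736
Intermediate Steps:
O(B) = 6*B (O(B) = (2*B)*3 = 6*B)
-246102 + O(A) = -246102 + 6*561 = -246102 + 3366 = -242736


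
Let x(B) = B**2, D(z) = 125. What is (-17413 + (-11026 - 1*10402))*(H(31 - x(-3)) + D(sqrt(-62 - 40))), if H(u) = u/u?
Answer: -4893966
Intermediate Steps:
H(u) = 1
(-17413 + (-11026 - 1*10402))*(H(31 - x(-3)) + D(sqrt(-62 - 40))) = (-17413 + (-11026 - 1*10402))*(1 + 125) = (-17413 + (-11026 - 10402))*126 = (-17413 - 21428)*126 = -38841*126 = -4893966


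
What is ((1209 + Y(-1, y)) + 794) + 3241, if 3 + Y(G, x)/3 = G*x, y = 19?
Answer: 5178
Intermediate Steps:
Y(G, x) = -9 + 3*G*x (Y(G, x) = -9 + 3*(G*x) = -9 + 3*G*x)
((1209 + Y(-1, y)) + 794) + 3241 = ((1209 + (-9 + 3*(-1)*19)) + 794) + 3241 = ((1209 + (-9 - 57)) + 794) + 3241 = ((1209 - 66) + 794) + 3241 = (1143 + 794) + 3241 = 1937 + 3241 = 5178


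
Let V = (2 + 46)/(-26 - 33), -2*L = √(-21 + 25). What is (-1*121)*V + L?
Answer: 5749/59 ≈ 97.441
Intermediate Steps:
L = -1 (L = -√(-21 + 25)/2 = -√4/2 = -½*2 = -1)
V = -48/59 (V = 48/(-59) = 48*(-1/59) = -48/59 ≈ -0.81356)
(-1*121)*V + L = -1*121*(-48/59) - 1 = -121*(-48/59) - 1 = 5808/59 - 1 = 5749/59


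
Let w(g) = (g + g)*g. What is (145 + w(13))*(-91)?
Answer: -43953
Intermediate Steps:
w(g) = 2*g² (w(g) = (2*g)*g = 2*g²)
(145 + w(13))*(-91) = (145 + 2*13²)*(-91) = (145 + 2*169)*(-91) = (145 + 338)*(-91) = 483*(-91) = -43953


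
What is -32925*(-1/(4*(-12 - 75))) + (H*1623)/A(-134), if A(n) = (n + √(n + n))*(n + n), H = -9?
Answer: -100427803/1056992 - 14607*I*√67/2442016 ≈ -95.013 - 0.048961*I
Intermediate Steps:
A(n) = 2*n*(n + √2*√n) (A(n) = (n + √(2*n))*(2*n) = (n + √2*√n)*(2*n) = 2*n*(n + √2*√n))
-32925*(-1/(4*(-12 - 75))) + (H*1623)/A(-134) = -32925*(-1/(4*(-12 - 75))) + (-9*1623)/(2*(-134)² + 2*√2*(-134)^(3/2)) = -32925/((-4*(-87))) - 14607/(2*17956 + 2*√2*(-134*I*√134)) = -32925/348 - 14607/(35912 - 536*I*√67) = -32925*1/348 - 14607/(35912 - 536*I*√67) = -10975/116 - 14607/(35912 - 536*I*√67)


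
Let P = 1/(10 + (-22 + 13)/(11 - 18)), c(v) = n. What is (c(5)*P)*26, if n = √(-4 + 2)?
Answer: 182*I*√2/79 ≈ 3.2581*I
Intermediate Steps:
n = I*√2 (n = √(-2) = I*√2 ≈ 1.4142*I)
c(v) = I*√2
P = 7/79 (P = 1/(10 - 9/(-7)) = 1/(10 - 9*(-⅐)) = 1/(10 + 9/7) = 1/(79/7) = 7/79 ≈ 0.088608)
(c(5)*P)*26 = ((I*√2)*(7/79))*26 = (7*I*√2/79)*26 = 182*I*√2/79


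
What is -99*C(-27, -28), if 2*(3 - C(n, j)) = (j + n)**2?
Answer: 298881/2 ≈ 1.4944e+5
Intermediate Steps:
C(n, j) = 3 - (j + n)**2/2
-99*C(-27, -28) = -99*(3 - (-28 - 27)**2/2) = -99*(3 - 1/2*(-55)**2) = -99*(3 - 1/2*3025) = -99*(3 - 3025/2) = -99*(-3019/2) = 298881/2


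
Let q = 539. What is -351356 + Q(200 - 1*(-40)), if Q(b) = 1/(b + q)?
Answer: -273706323/779 ≈ -3.5136e+5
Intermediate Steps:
Q(b) = 1/(539 + b) (Q(b) = 1/(b + 539) = 1/(539 + b))
-351356 + Q(200 - 1*(-40)) = -351356 + 1/(539 + (200 - 1*(-40))) = -351356 + 1/(539 + (200 + 40)) = -351356 + 1/(539 + 240) = -351356 + 1/779 = -273706323/779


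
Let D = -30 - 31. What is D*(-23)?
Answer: 1403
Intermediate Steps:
D = -61
D*(-23) = -61*(-23) = 1403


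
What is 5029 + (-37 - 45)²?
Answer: 11753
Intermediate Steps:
5029 + (-37 - 45)² = 5029 + (-82)² = 5029 + 6724 = 11753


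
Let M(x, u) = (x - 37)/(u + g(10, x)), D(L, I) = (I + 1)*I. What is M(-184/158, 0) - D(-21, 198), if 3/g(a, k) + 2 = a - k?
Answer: -246635502/6241 ≈ -39519.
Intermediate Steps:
g(a, k) = 3/(-2 + a - k) (g(a, k) = 3/(-2 + (a - k)) = 3/(-2 + a - k))
D(L, I) = I*(1 + I) (D(L, I) = (1 + I)*I = I*(1 + I))
M(x, u) = (-37 + x)/(u + 3/(8 - x)) (M(x, u) = (x - 37)/(u + 3/(-2 + 10 - x)) = (-37 + x)/(u + 3/(8 - x)))
M(-184/158, 0) - D(-21, 198) = (-37 - 184/158)*(-8 - 184/158)/(-3 + 0*(-8 - 184/158)) - 198*(1 + 198) = (-37 - 184*1/158)*(-8 - 184*1/158)/(-3 + 0*(-8 - 184*1/158)) - 198*199 = (-37 - 92/79)*(-8 - 92/79)/(-3 + 0*(-8 - 92/79)) - 1*39402 = -3015/79*(-724/79)/(-3 + 0*(-724/79)) - 39402 = -3015/79*(-724/79)/(-3 + 0) - 39402 = -3015/79*(-724/79)/(-3) - 39402 = -1/3*(-3015/79)*(-724/79) - 39402 = -727620/6241 - 39402 = -246635502/6241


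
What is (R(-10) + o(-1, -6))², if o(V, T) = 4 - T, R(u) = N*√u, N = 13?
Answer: -1590 + 260*I*√10 ≈ -1590.0 + 822.19*I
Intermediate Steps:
R(u) = 13*√u
(R(-10) + o(-1, -6))² = (13*√(-10) + (4 - 1*(-6)))² = (13*(I*√10) + (4 + 6))² = (13*I*√10 + 10)² = (10 + 13*I*√10)²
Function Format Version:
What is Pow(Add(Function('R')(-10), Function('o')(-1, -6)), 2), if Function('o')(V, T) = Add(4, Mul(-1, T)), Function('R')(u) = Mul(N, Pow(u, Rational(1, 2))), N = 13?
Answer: Add(-1590, Mul(260, I, Pow(10, Rational(1, 2)))) ≈ Add(-1590.0, Mul(822.19, I))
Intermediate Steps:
Function('R')(u) = Mul(13, Pow(u, Rational(1, 2)))
Pow(Add(Function('R')(-10), Function('o')(-1, -6)), 2) = Pow(Add(Mul(13, Pow(-10, Rational(1, 2))), Add(4, Mul(-1, -6))), 2) = Pow(Add(Mul(13, Mul(I, Pow(10, Rational(1, 2)))), Add(4, 6)), 2) = Pow(Add(Mul(13, I, Pow(10, Rational(1, 2))), 10), 2) = Pow(Add(10, Mul(13, I, Pow(10, Rational(1, 2)))), 2)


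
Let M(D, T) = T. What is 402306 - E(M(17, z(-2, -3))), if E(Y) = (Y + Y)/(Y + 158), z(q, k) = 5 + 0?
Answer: 65575868/163 ≈ 4.0231e+5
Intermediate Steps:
z(q, k) = 5
E(Y) = 2*Y/(158 + Y) (E(Y) = (2*Y)/(158 + Y) = 2*Y/(158 + Y))
402306 - E(M(17, z(-2, -3))) = 402306 - 2*5/(158 + 5) = 402306 - 2*5/163 = 402306 - 1*10/163 = 402306 - 10/163 = 65575868/163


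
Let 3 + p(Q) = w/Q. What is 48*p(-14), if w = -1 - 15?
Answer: -624/7 ≈ -89.143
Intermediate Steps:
w = -16
p(Q) = -3 - 16/Q
48*p(-14) = 48*(-3 - 16/(-14)) = 48*(-3 - 16*(-1/14)) = 48*(-3 + 8/7) = 48*(-13/7) = -624/7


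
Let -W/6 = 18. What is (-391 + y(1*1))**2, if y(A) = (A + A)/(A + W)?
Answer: 1750501921/11449 ≈ 1.5290e+5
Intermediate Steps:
W = -108 (W = -6*18 = -108)
y(A) = 2*A/(-108 + A) (y(A) = (A + A)/(A - 108) = (2*A)/(-108 + A) = 2*A/(-108 + A))
(-391 + y(1*1))**2 = (-391 + 2*(1*1)/(-108 + 1*1))**2 = (-391 + 2*1/(-108 + 1))**2 = (-391 + 2*1/(-107))**2 = (-391 + 2*1*(-1/107))**2 = (-391 - 2/107)**2 = (-41839/107)**2 = 1750501921/11449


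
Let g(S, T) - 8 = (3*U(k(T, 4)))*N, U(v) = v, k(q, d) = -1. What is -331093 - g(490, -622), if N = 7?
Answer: -331080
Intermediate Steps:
g(S, T) = -13 (g(S, T) = 8 + (3*(-1))*7 = 8 - 3*7 = 8 - 21 = -13)
-331093 - g(490, -622) = -331093 - 1*(-13) = -331093 + 13 = -331080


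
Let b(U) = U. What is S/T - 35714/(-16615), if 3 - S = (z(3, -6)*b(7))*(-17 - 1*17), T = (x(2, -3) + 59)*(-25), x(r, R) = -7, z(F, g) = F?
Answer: 6903049/4319900 ≈ 1.5980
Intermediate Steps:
T = -1300 (T = (-7 + 59)*(-25) = 52*(-25) = -1300)
S = 717 (S = 3 - 3*7*(-17 - 1*17) = 3 - 21*(-17 - 17) = 3 - 21*(-34) = 3 - 1*(-714) = 3 + 714 = 717)
S/T - 35714/(-16615) = 717/(-1300) - 35714/(-16615) = 717*(-1/1300) - 35714*(-1/16615) = -717/1300 + 35714/16615 = 6903049/4319900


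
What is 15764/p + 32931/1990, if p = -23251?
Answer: 734308321/46269490 ≈ 15.870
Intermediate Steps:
15764/p + 32931/1990 = 15764/(-23251) + 32931/1990 = 15764*(-1/23251) + 32931*(1/1990) = -15764/23251 + 32931/1990 = 734308321/46269490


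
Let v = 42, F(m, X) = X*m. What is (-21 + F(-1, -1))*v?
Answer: -840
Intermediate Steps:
(-21 + F(-1, -1))*v = (-21 - 1*(-1))*42 = (-21 + 1)*42 = -20*42 = -840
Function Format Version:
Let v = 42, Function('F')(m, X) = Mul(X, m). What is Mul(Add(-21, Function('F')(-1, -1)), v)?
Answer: -840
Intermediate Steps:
Mul(Add(-21, Function('F')(-1, -1)), v) = Mul(Add(-21, Mul(-1, -1)), 42) = Mul(Add(-21, 1), 42) = Mul(-20, 42) = -840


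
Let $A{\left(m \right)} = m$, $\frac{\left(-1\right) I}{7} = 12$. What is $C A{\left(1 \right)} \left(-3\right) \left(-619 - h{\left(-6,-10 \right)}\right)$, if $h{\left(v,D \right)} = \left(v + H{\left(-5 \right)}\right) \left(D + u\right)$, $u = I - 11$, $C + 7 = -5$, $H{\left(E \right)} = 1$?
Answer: $-41184$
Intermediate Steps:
$I = -84$ ($I = \left(-7\right) 12 = -84$)
$C = -12$ ($C = -7 - 5 = -12$)
$u = -95$ ($u = -84 - 11 = -95$)
$h{\left(v,D \right)} = \left(1 + v\right) \left(-95 + D\right)$ ($h{\left(v,D \right)} = \left(v + 1\right) \left(D - 95\right) = \left(1 + v\right) \left(-95 + D\right)$)
$C A{\left(1 \right)} \left(-3\right) \left(-619 - h{\left(-6,-10 \right)}\right) = \left(-12\right) 1 \left(-3\right) \left(-619 - \left(-95 - 10 - -570 - -60\right)\right) = \left(-12\right) \left(-3\right) \left(-619 - \left(-95 - 10 + 570 + 60\right)\right) = 36 \left(-619 - 525\right) = 36 \left(-1144\right) = -41184$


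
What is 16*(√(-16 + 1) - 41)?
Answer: -656 + 16*I*√15 ≈ -656.0 + 61.968*I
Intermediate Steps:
16*(√(-16 + 1) - 41) = 16*(√(-15) - 41) = 16*(I*√15 - 41) = 16*(-41 + I*√15) = -656 + 16*I*√15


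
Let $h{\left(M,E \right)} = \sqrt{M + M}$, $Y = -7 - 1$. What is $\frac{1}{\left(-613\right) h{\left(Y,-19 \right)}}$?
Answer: $\frac{i}{2452} \approx 0.00040783 i$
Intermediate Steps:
$Y = -8$ ($Y = -7 - 1 = -8$)
$h{\left(M,E \right)} = \sqrt{2} \sqrt{M}$ ($h{\left(M,E \right)} = \sqrt{2 M} = \sqrt{2} \sqrt{M}$)
$\frac{1}{\left(-613\right) h{\left(Y,-19 \right)}} = \frac{1}{\left(-613\right) \sqrt{2} \sqrt{-8}} = \frac{1}{\left(-613\right) \sqrt{2} \cdot 2 i \sqrt{2}} = \frac{1}{\left(-613\right) 4 i} = \frac{1}{\left(-2452\right) i} = \frac{i}{2452}$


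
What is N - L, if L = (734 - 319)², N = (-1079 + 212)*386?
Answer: -506887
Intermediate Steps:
N = -334662 (N = -867*386 = -334662)
L = 172225 (L = 415² = 172225)
N - L = -334662 - 1*172225 = -334662 - 172225 = -506887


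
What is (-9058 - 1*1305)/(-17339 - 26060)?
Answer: 10363/43399 ≈ 0.23878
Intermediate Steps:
(-9058 - 1*1305)/(-17339 - 26060) = (-9058 - 1305)/(-43399) = -10363*(-1/43399) = 10363/43399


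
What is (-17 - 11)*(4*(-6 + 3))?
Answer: 336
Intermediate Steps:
(-17 - 11)*(4*(-6 + 3)) = -112*(-3) = -28*(-12) = 336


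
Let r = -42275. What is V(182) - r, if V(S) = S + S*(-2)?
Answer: 42093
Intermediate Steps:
V(S) = -S (V(S) = S - 2*S = -S)
V(182) - r = -1*182 - 1*(-42275) = -182 + 42275 = 42093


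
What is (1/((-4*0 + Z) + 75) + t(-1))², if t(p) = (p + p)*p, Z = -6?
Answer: 19321/4761 ≈ 4.0582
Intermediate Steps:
t(p) = 2*p² (t(p) = (2*p)*p = 2*p²)
(1/((-4*0 + Z) + 75) + t(-1))² = (1/((-4*0 - 6) + 75) + 2*(-1)²)² = (1/((0 - 6) + 75) + 2*1)² = (1/(-6 + 75) + 2)² = (1/69 + 2)² = (139/69)² = 19321/4761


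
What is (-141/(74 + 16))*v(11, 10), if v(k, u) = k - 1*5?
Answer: -47/5 ≈ -9.4000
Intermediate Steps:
v(k, u) = -5 + k (v(k, u) = k - 5 = -5 + k)
(-141/(74 + 16))*v(11, 10) = (-141/(74 + 16))*(-5 + 11) = (-141/90)*6 = ((1/90)*(-141))*6 = -47/30*6 = -47/5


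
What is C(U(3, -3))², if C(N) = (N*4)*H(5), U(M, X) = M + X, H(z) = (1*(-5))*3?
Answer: 0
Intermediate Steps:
H(z) = -15 (H(z) = -5*3 = -15)
C(N) = -60*N (C(N) = (N*4)*(-15) = (4*N)*(-15) = -60*N)
C(U(3, -3))² = (-60*(3 - 3))² = (-60*0)² = 0² = 0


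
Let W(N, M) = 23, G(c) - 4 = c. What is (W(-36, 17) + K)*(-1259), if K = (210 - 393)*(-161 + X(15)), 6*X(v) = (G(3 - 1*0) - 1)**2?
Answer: -35740492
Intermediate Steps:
G(c) = 4 + c
X(v) = 6 (X(v) = ((4 + (3 - 1*0)) - 1)**2/6 = ((4 + (3 + 0)) - 1)**2/6 = ((4 + 3) - 1)**2/6 = (7 - 1)**2/6 = (1/6)*6**2 = (1/6)*36 = 6)
K = 28365 (K = (210 - 393)*(-161 + 6) = -183*(-155) = 28365)
(W(-36, 17) + K)*(-1259) = (23 + 28365)*(-1259) = 28388*(-1259) = -35740492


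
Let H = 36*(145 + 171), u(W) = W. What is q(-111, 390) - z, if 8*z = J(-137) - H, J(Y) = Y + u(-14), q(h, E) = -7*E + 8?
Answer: -10249/8 ≈ -1281.1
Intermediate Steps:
q(h, E) = 8 - 7*E
J(Y) = -14 + Y (J(Y) = Y - 14 = -14 + Y)
H = 11376 (H = 36*316 = 11376)
z = -11527/8 (z = ((-14 - 137) - 1*11376)/8 = (-151 - 11376)/8 = (⅛)*(-11527) = -11527/8 ≈ -1440.9)
q(-111, 390) - z = (8 - 7*390) - 1*(-11527/8) = (8 - 2730) + 11527/8 = -2722 + 11527/8 = -10249/8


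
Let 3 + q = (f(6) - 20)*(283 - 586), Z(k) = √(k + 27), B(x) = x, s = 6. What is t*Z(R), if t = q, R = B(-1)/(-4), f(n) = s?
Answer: 4239*√109/2 ≈ 22128.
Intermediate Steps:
f(n) = 6
R = ¼ (R = -1/(-4) = -1*(-¼) = ¼ ≈ 0.25000)
Z(k) = √(27 + k)
q = 4239 (q = -3 + (6 - 20)*(283 - 586) = -3 - 14*(-303) = -3 + 4242 = 4239)
t = 4239
t*Z(R) = 4239*√(27 + ¼) = 4239*√(109/4) = 4239*(√109/2) = 4239*√109/2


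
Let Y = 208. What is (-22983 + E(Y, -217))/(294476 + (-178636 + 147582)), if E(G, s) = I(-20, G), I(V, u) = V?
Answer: -23003/263422 ≈ -0.087324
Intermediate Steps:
E(G, s) = -20
(-22983 + E(Y, -217))/(294476 + (-178636 + 147582)) = (-22983 - 20)/(294476 + (-178636 + 147582)) = -23003/(294476 - 31054) = -23003/263422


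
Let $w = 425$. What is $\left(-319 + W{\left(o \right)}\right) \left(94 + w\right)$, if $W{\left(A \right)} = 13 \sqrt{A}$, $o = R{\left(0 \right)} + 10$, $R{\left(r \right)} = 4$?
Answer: $-165561 + 6747 \sqrt{14} \approx -1.4032 \cdot 10^{5}$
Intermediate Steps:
$o = 14$ ($o = 4 + 10 = 14$)
$\left(-319 + W{\left(o \right)}\right) \left(94 + w\right) = \left(-319 + 13 \sqrt{14}\right) \left(94 + 425\right) = \left(-319 + 13 \sqrt{14}\right) 519 = -165561 + 6747 \sqrt{14}$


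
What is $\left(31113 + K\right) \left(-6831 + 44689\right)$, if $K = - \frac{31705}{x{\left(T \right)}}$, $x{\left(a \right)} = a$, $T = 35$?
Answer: $\frac{8005074100}{7} \approx 1.1436 \cdot 10^{9}$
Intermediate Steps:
$K = - \frac{6341}{7}$ ($K = - \frac{31705}{35} = \left(-31705\right) \frac{1}{35} = - \frac{6341}{7} \approx -905.86$)
$\left(31113 + K\right) \left(-6831 + 44689\right) = \left(31113 - \frac{6341}{7}\right) \left(-6831 + 44689\right) = \frac{211450}{7} \cdot 37858 = \frac{8005074100}{7}$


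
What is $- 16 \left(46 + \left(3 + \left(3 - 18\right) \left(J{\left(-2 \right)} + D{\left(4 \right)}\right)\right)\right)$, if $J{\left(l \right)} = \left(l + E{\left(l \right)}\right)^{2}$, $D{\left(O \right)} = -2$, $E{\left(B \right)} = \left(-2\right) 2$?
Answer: $7376$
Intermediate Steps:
$E{\left(B \right)} = -4$
$J{\left(l \right)} = \left(-4 + l\right)^{2}$ ($J{\left(l \right)} = \left(l - 4\right)^{2} = \left(-4 + l\right)^{2}$)
$- 16 \left(46 + \left(3 + \left(3 - 18\right) \left(J{\left(-2 \right)} + D{\left(4 \right)}\right)\right)\right) = - 16 \left(46 + \left(3 + \left(3 - 18\right) \left(\left(-4 - 2\right)^{2} - 2\right)\right)\right) = - 16 \left(46 + \left(3 - 15 \left(\left(-6\right)^{2} - 2\right)\right)\right) = - 16 \left(46 + \left(3 - 15 \left(36 - 2\right)\right)\right) = - 16 \left(46 + \left(3 - 510\right)\right) = - 16 \left(46 - 507\right) = \left(-16\right) \left(-461\right) = 7376$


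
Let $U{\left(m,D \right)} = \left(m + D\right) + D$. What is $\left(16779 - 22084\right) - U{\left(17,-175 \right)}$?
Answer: $-4972$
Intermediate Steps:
$U{\left(m,D \right)} = m + 2 D$ ($U{\left(m,D \right)} = \left(D + m\right) + D = m + 2 D$)
$\left(16779 - 22084\right) - U{\left(17,-175 \right)} = \left(16779 - 22084\right) - \left(17 + 2 \left(-175\right)\right) = \left(16779 - 22084\right) - \left(17 - 350\right) = -5305 - -333 = -5305 + 333 = -4972$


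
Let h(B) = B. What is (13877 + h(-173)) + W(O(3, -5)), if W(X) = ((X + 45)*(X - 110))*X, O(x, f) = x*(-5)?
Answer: 69954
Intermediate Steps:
O(x, f) = -5*x
W(X) = X*(-110 + X)*(45 + X) (W(X) = ((45 + X)*(-110 + X))*X = ((-110 + X)*(45 + X))*X = X*(-110 + X)*(45 + X))
(13877 + h(-173)) + W(O(3, -5)) = (13877 - 173) + (-5*3)*(-4950 + (-5*3)² - (-325)*3) = 13704 - 15*(-4950 + (-15)² - 65*(-15)) = 13704 - 15*(-4950 + 225 + 975) = 13704 - 15*(-3750) = 13704 + 56250 = 69954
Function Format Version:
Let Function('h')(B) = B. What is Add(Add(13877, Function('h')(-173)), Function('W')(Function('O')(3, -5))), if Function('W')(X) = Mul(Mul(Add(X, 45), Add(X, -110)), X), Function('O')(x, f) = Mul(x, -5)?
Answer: 69954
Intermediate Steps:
Function('O')(x, f) = Mul(-5, x)
Function('W')(X) = Mul(X, Add(-110, X), Add(45, X)) (Function('W')(X) = Mul(Mul(Add(45, X), Add(-110, X)), X) = Mul(Mul(Add(-110, X), Add(45, X)), X) = Mul(X, Add(-110, X), Add(45, X)))
Add(Add(13877, Function('h')(-173)), Function('W')(Function('O')(3, -5))) = Add(Add(13877, -173), Mul(Mul(-5, 3), Add(-4950, Pow(Mul(-5, 3), 2), Mul(-65, Mul(-5, 3))))) = Add(13704, Mul(-15, Add(-4950, Pow(-15, 2), Mul(-65, -15)))) = Add(13704, Mul(-15, Add(-4950, 225, 975))) = Add(13704, Mul(-15, -3750)) = Add(13704, 56250) = 69954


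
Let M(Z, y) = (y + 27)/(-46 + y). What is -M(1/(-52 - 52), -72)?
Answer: -45/118 ≈ -0.38136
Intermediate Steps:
M(Z, y) = (27 + y)/(-46 + y)
-M(1/(-52 - 52), -72) = -(27 - 72)/(-46 - 72) = -(-45)/(-118) = -(-1)*(-45)/118 = -1*45/118 = -45/118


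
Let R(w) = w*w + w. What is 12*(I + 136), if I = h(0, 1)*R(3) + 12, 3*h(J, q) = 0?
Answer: 1776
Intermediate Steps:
h(J, q) = 0 (h(J, q) = (⅓)*0 = 0)
R(w) = w + w² (R(w) = w² + w = w + w²)
I = 12 (I = 0*(3*(1 + 3)) + 12 = 0*(3*4) + 12 = 0*12 + 12 = 0 + 12 = 12)
12*(I + 136) = 12*(12 + 136) = 12*148 = 1776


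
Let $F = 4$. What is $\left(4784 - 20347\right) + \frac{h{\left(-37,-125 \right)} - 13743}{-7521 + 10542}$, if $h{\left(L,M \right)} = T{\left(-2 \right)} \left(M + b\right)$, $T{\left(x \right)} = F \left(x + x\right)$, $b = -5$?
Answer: $- \frac{47027486}{3021} \approx -15567.0$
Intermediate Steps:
$T{\left(x \right)} = 8 x$ ($T{\left(x \right)} = 4 \left(x + x\right) = 4 \cdot 2 x = 8 x$)
$h{\left(L,M \right)} = 80 - 16 M$ ($h{\left(L,M \right)} = 8 \left(-2\right) \left(M - 5\right) = - 16 \left(-5 + M\right) = 80 - 16 M$)
$\left(4784 - 20347\right) + \frac{h{\left(-37,-125 \right)} - 13743}{-7521 + 10542} = \left(4784 - 20347\right) + \frac{\left(80 - -2000\right) - 13743}{-7521 + 10542} = -15563 + \frac{\left(80 + 2000\right) - 13743}{3021} = -15563 + \left(2080 - 13743\right) \frac{1}{3021} = -15563 - \frac{11663}{3021} = - \frac{47027486}{3021}$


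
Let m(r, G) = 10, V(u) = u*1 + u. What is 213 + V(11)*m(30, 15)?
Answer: 433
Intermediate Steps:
V(u) = 2*u (V(u) = u + u = 2*u)
213 + V(11)*m(30, 15) = 213 + (2*11)*10 = 213 + 22*10 = 213 + 220 = 433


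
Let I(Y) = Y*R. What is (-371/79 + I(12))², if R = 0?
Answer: 137641/6241 ≈ 22.054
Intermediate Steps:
I(Y) = 0 (I(Y) = Y*0 = 0)
(-371/79 + I(12))² = (-371/79 + 0)² = (-371/79)² = 137641/6241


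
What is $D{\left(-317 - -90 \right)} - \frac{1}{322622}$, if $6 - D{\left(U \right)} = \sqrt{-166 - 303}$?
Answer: $\frac{1935731}{322622} - i \sqrt{469} \approx 6.0 - 21.656 i$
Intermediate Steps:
$D{\left(U \right)} = 6 - i \sqrt{469}$ ($D{\left(U \right)} = 6 - \sqrt{-166 - 303} = 6 - \sqrt{-469} = 6 - i \sqrt{469}$)
$D{\left(-317 - -90 \right)} - \frac{1}{322622} = \left(6 - i \sqrt{469}\right) - \frac{1}{322622} = \frac{1935731}{322622} - i \sqrt{469}$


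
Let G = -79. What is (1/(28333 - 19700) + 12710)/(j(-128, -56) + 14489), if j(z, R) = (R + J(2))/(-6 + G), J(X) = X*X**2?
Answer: 9326661635/10632515029 ≈ 0.87718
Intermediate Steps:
J(X) = X**3
j(z, R) = -8/85 - R/85 (j(z, R) = (R + 2**3)/(-6 - 79) = (R + 8)/(-85) = (8 + R)*(-1/85) = -8/85 - R/85)
(1/(28333 - 19700) + 12710)/(j(-128, -56) + 14489) = (1/(28333 - 19700) + 12710)/((-8/85 - 1/85*(-56)) + 14489) = (1/8633 + 12710)/((-8/85 + 56/85) + 14489) = (1/8633 + 12710)/(48/85 + 14489) = 109725431/(8633*(1231613/85)) = (109725431/8633)*(85/1231613) = 9326661635/10632515029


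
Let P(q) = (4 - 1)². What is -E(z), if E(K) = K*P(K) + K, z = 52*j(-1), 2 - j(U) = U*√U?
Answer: -1040 - 520*I ≈ -1040.0 - 520.0*I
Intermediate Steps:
j(U) = 2 - U^(3/2) (j(U) = 2 - U*√U = 2 - U^(3/2))
P(q) = 9 (P(q) = 3² = 9)
z = 104 + 52*I (z = 52*(2 - (-1)^(3/2)) = 52*(2 - (-1)*I) = 52*(2 + I) = 104 + 52*I ≈ 104.0 + 52.0*I)
E(K) = 10*K (E(K) = K*9 + K = 9*K + K = 10*K)
-E(z) = -10*(104 + 52*I) = -(1040 + 520*I) = -1040 - 520*I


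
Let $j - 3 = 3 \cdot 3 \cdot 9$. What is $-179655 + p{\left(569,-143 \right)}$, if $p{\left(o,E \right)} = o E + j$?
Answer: $-260938$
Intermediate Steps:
$j = 84$ ($j = 3 + 3 \cdot 3 \cdot 9 = 3 + 9 \cdot 9 = 3 + 81 = 84$)
$p{\left(o,E \right)} = 84 + E o$ ($p{\left(o,E \right)} = o E + 84 = E o + 84 = 84 + E o$)
$-179655 + p{\left(569,-143 \right)} = -179655 + \left(84 - 81367\right) = -179655 - 81283 = -260938$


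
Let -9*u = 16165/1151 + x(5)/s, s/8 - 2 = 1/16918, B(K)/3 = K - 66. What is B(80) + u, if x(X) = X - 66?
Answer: 57292951573/1402069932 ≈ 40.863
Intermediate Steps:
B(K) = -198 + 3*K (B(K) = 3*(K - 66) = 3*(-66 + K) = -198 + 3*K)
x(X) = -66 + X
s = 135348/8459 (s = 16 + 8/16918 = 16 + 8*(1/16918) = 16 + 4/8459 = 135348/8459 ≈ 16.000)
u = -1593985571/1402069932 (u = -(16165/1151 + (-66 + 5)/(135348/8459))/9 = -(16165*(1/1151) - 61*8459/135348)/9 = -(16165/1151 - 515999/135348)/9 = -⅑*1593985571/155785548 = -1593985571/1402069932 ≈ -1.1369)
B(80) + u = (-198 + 3*80) - 1593985571/1402069932 = (-198 + 240) - 1593985571/1402069932 = 42 - 1593985571/1402069932 = 57292951573/1402069932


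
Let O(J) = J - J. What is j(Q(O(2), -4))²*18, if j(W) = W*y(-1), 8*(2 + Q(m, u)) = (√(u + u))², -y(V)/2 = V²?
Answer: 648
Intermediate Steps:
O(J) = 0
y(V) = -2*V²
Q(m, u) = -2 + u/4 (Q(m, u) = -2 + (√(u + u))²/8 = -2 + (√(2*u))²/8 = -2 + (√2*√u)²/8 = -2 + (2*u)/8 = -2 + u/4)
j(W) = -2*W (j(W) = W*(-2*(-1)²) = W*(-2*1) = W*(-2) = -2*W)
j(Q(O(2), -4))²*18 = (-2*(-2 + (¼)*(-4)))²*18 = (-2*(-2 - 1))²*18 = (-2*(-3))²*18 = 6²*18 = 36*18 = 648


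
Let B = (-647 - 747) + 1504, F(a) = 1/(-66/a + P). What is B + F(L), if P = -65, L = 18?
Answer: 22657/206 ≈ 109.99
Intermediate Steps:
F(a) = 1/(-65 - 66/a) (F(a) = 1/(-66/a - 65) = 1/(-65 - 66/a))
B = 110 (B = -1394 + 1504 = 110)
B + F(L) = 110 - 1*18/(66 + 65*18) = 110 - 1*18/(66 + 1170) = 110 - 1*18/1236 = 110 - 1*18*1/1236 = 110 - 3/206 = 22657/206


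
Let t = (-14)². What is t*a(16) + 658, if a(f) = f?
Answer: 3794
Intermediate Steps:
t = 196
t*a(16) + 658 = 196*16 + 658 = 3136 + 658 = 3794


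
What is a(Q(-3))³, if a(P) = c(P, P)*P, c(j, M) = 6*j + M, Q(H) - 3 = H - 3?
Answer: 250047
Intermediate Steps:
Q(H) = H (Q(H) = 3 + (H - 3) = 3 + (-3 + H) = H)
c(j, M) = M + 6*j
a(P) = 7*P² (a(P) = (P + 6*P)*P = (7*P)*P = 7*P²)
a(Q(-3))³ = (7*(-3)²)³ = (7*9)³ = 63³ = 250047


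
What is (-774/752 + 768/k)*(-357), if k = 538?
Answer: -14380317/101144 ≈ -142.18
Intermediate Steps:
(-774/752 + 768/k)*(-357) = (-774/752 + 768/538)*(-357) = (-774*1/752 + 768*(1/538))*(-357) = (-387/376 + 384/269)*(-357) = (40281/101144)*(-357) = -14380317/101144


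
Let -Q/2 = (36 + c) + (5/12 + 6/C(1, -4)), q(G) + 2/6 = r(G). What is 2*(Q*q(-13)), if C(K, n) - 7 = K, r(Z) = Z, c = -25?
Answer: 5840/9 ≈ 648.89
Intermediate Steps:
q(G) = -1/3 + G
C(K, n) = 7 + K
Q = -73/3 (Q = -2*((36 - 25) + (5/12 + 6/(7 + 1))) = -2*(11 + (5*(1/12) + 6/8)) = -2*(11 + (5/12 + 6*(1/8))) = -2*(11 + (5/12 + 3/4)) = -2*(11 + 7/6) = -2*73/6 = -73/3 ≈ -24.333)
2*(Q*q(-13)) = 2*(-73*(-1/3 - 13)/3) = 2*(-73/3*(-40/3)) = 2*(2920/9) = 5840/9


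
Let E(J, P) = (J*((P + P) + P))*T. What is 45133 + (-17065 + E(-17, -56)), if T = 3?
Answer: 36636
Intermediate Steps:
E(J, P) = 9*J*P (E(J, P) = (J*((P + P) + P))*3 = (J*(2*P + P))*3 = (J*(3*P))*3 = (3*J*P)*3 = 9*J*P)
45133 + (-17065 + E(-17, -56)) = 45133 + (-17065 + 9*(-17)*(-56)) = 45133 + (-17065 + 8568) = 45133 - 8497 = 36636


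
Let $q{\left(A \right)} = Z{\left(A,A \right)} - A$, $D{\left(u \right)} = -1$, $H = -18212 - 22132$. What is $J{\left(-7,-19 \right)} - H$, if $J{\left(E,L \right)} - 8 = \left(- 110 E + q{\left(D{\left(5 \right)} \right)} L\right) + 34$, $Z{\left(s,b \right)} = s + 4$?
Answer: $41080$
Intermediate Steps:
$Z{\left(s,b \right)} = 4 + s$
$H = -40344$ ($H = -18212 - 22132 = -40344$)
$q{\left(A \right)} = 4$ ($q{\left(A \right)} = \left(4 + A\right) - A = 4$)
$J{\left(E,L \right)} = 42 - 110 E + 4 L$ ($J{\left(E,L \right)} = 8 - \left(-34 - 4 L + 110 E\right) = 8 + \left(34 - 110 E + 4 L\right) = 42 - 110 E + 4 L$)
$J{\left(-7,-19 \right)} - H = \left(42 - -770 + 4 \left(-19\right)\right) - -40344 = \left(42 + 770 - 76\right) + 40344 = 736 + 40344 = 41080$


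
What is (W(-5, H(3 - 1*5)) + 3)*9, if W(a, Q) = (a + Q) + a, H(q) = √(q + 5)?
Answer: -63 + 9*√3 ≈ -47.412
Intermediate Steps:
H(q) = √(5 + q)
W(a, Q) = Q + 2*a (W(a, Q) = (Q + a) + a = Q + 2*a)
(W(-5, H(3 - 1*5)) + 3)*9 = ((√(5 + (3 - 1*5)) + 2*(-5)) + 3)*9 = ((√(5 + (3 - 5)) - 10) + 3)*9 = ((√(5 - 2) - 10) + 3)*9 = ((√3 - 10) + 3)*9 = ((-10 + √3) + 3)*9 = (-7 + √3)*9 = -63 + 9*√3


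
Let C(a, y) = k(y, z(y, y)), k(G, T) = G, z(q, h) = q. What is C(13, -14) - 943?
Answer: -957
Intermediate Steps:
C(a, y) = y
C(13, -14) - 943 = -14 - 943 = -957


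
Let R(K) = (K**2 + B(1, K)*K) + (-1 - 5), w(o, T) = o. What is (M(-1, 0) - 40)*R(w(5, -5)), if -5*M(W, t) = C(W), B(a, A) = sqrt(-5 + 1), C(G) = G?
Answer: -3781/5 - 398*I ≈ -756.2 - 398.0*I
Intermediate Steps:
B(a, A) = 2*I (B(a, A) = sqrt(-4) = 2*I)
M(W, t) = -W/5
R(K) = -6 + K**2 + 2*I*K (R(K) = (K**2 + (2*I)*K) + (-1 - 5) = (K**2 + 2*I*K) - 6 = -6 + K**2 + 2*I*K)
(M(-1, 0) - 40)*R(w(5, -5)) = (-1/5*(-1) - 40)*(-6 + 5**2 + 2*I*5) = (1/5 - 40)*(-6 + 25 + 10*I) = -199*(19 + 10*I)/5 = -3781/5 - 398*I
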